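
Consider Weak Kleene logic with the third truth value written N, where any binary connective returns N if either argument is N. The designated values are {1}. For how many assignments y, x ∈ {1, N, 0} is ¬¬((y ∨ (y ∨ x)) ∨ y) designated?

Designated under: (y=1, x=1); (y=1, x=0); (y=0, x=1).

3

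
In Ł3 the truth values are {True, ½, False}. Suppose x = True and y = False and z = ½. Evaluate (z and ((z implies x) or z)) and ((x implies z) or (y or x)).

z implies x = ½ implies True = True  [min(1, 1−½+1)]
(z implies x) or z = True or ½ = True
z and ((z implies x) or z) = ½ and True = ½
x implies z = True implies ½ = ½
y or x = False or True = True
(x implies z) or (y or x) = ½ or True = True
(z and ((z implies x) or z)) and ((x implies z) or (y or x)) = ½ and True = ½

½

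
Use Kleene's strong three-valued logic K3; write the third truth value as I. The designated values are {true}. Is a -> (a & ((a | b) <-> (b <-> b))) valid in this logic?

No

Countermodel: a=true, b=I gives I, which is not designated.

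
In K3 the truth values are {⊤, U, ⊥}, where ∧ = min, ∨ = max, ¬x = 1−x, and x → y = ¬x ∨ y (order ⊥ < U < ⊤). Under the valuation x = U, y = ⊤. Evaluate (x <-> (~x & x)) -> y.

~x = ~U = U
~x & x = U & U = U
x <-> (~x & x) = U <-> U = U
(x <-> (~x & x)) -> y = U -> ⊤ = ⊤  [~U | ⊤]

⊤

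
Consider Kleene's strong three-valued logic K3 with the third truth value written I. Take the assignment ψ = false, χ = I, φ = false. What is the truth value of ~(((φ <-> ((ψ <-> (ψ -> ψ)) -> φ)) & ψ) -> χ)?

ψ -> ψ = false -> false = true
ψ <-> (ψ -> ψ) = false <-> true = false
(ψ <-> (ψ -> ψ)) -> φ = false -> false = true
φ <-> ((ψ <-> (ψ -> ψ)) -> φ) = false <-> true = false
(φ <-> ((ψ <-> (ψ -> ψ)) -> φ)) & ψ = false & false = false
((φ <-> ((ψ <-> (ψ -> ψ)) -> φ)) & ψ) -> χ = false -> I = true  [~false | I]
~(((φ <-> ((ψ <-> (ψ -> ψ)) -> φ)) & ψ) -> χ) = ~true = false

false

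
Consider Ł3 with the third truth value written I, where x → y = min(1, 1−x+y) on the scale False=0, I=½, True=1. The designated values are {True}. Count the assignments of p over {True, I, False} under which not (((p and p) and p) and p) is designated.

p=True: False ·
p=I: I ·
p=False: True ✓

1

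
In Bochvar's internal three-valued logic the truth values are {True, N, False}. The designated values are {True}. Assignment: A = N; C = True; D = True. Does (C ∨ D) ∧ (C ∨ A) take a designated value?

No

C ∨ D = True ∨ True = True
C ∨ A = True ∨ N = N
(C ∨ D) ∧ (C ∨ A) = True ∧ N = N
N ∉ {True}.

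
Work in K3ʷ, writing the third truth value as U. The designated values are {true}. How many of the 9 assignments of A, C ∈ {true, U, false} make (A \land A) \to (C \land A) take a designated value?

Designated under: (A=true, C=true); (A=false, C=true); (A=false, C=false).

3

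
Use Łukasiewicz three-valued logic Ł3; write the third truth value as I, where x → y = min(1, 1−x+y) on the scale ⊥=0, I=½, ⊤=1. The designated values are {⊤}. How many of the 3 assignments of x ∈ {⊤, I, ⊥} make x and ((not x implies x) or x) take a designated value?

x=⊤: ⊤ ✓
x=I: I ·
x=⊥: ⊥ ·

1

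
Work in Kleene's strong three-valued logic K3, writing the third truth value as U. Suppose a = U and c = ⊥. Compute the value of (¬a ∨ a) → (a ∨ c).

U

¬a = ¬U = U
¬a ∨ a = U ∨ U = U
a ∨ c = U ∨ ⊥ = U
(¬a ∨ a) → (a ∨ c) = U → U = U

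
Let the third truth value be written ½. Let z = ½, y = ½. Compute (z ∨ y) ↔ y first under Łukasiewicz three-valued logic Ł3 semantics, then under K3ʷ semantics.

In Łukasiewicz three-valued logic Ł3: z ∨ y = ½ ∨ ½ = ½
(z ∨ y) ↔ y = ½ ↔ ½ = true
In K3ʷ: z ∨ y = ½ ∨ ½ = ½
(z ∨ y) ↔ y = ½ ↔ ½ = ½
They differ because Łukasiewicz three-valued logic Ł3 and K3ʷ treat ½ differently under the binary connectives.

true; ½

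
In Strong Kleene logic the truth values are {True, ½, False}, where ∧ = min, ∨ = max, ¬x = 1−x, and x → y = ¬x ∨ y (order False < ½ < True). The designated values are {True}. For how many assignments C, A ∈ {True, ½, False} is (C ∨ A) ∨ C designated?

Of the 9 assignments, 5 give a value in {True}.

5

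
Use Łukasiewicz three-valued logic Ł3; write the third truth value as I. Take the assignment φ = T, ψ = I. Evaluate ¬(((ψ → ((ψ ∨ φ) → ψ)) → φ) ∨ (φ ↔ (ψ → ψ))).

F

ψ ∨ φ = I ∨ T = T
(ψ ∨ φ) → ψ = T → I = I  [min(1, 1−1+½)]
ψ → ((ψ ∨ φ) → ψ) = I → I = T
(ψ → ((ψ ∨ φ) → ψ)) → φ = T → T = T
ψ → ψ = I → I = T
φ ↔ (ψ → ψ) = T ↔ T = T
((ψ → ((ψ ∨ φ) → ψ)) → φ) ∨ (φ ↔ (ψ → ψ)) = T ∨ T = T
¬(((ψ → ((ψ ∨ φ) → ψ)) → φ) ∨ (φ ↔ (ψ → ψ))) = ¬T = F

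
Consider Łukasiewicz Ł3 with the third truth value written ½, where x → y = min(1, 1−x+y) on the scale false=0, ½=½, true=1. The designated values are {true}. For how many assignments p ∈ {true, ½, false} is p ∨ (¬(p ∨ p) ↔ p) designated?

p=true: true ✓
p=½: true ✓
p=false: false ·

2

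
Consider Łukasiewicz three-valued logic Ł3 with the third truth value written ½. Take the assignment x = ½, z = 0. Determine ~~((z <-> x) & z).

z <-> x = 0 <-> ½ = ½
(z <-> x) & z = ½ & 0 = 0
~((z <-> x) & z) = ~0 = 1
~~((z <-> x) & z) = ~1 = 0

0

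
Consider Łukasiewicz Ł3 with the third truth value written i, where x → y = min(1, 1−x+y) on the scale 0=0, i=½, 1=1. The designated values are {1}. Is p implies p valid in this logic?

Every assignment of p over {1, i, 0} gives a value in {1}.
In particular, with p=i: p implies p = 1.

Yes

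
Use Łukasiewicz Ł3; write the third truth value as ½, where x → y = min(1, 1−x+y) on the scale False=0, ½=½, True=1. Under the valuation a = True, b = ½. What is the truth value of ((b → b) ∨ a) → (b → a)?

True

b → b = ½ → ½ = True  [min(1, 1−½+½)]
(b → b) ∨ a = True ∨ True = True
b → a = ½ → True = True
((b → b) ∨ a) → (b → a) = True → True = True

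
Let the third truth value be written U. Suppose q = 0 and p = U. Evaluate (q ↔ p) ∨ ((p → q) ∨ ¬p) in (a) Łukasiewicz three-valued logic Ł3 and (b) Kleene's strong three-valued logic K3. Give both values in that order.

U; U

In Łukasiewicz three-valued logic Ł3: q ↔ p = 0 ↔ U = U  [1 − |0−½|]
p → q = U → 0 = U
¬p = ¬U = U
(p → q) ∨ ¬p = U ∨ U = U
(q ↔ p) ∨ ((p → q) ∨ ¬p) = U ∨ U = U
In Kleene's strong three-valued logic K3: q ↔ p = 0 ↔ U = U
p → q = U → 0 = U  [¬U ∨ 0]
¬p = ¬U = U
(p → q) ∨ ¬p = U ∨ U = U
(q ↔ p) ∨ ((p → q) ∨ ¬p) = U ∨ U = U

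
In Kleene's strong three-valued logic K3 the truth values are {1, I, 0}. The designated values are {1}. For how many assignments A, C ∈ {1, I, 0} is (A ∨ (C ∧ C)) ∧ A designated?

Designated under: (A=1, C=1); (A=1, C=I); (A=1, C=0).

3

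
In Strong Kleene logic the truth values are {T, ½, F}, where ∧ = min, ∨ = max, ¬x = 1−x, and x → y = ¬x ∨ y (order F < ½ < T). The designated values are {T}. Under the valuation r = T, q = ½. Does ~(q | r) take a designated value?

q | r = ½ | T = T
~(q | r) = ~T = F
F ∉ {T}.

No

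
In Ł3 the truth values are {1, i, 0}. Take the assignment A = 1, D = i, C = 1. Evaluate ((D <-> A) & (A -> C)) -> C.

1

D <-> A = i <-> 1 = i  [1 − |½−1|]
A -> C = 1 -> 1 = 1
(D <-> A) & (A -> C) = i & 1 = i
((D <-> A) & (A -> C)) -> C = i -> 1 = 1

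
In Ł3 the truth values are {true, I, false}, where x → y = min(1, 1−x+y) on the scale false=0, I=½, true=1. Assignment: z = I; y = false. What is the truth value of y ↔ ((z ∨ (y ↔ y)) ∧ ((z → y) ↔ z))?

false

y ↔ y = false ↔ false = true
z ∨ (y ↔ y) = I ∨ true = true
z → y = I → false = I  [min(1, 1−½+0)]
(z → y) ↔ z = I ↔ I = true
(z ∨ (y ↔ y)) ∧ ((z → y) ↔ z) = true ∧ true = true
y ↔ ((z ∨ (y ↔ y)) ∧ ((z → y) ↔ z)) = false ↔ true = false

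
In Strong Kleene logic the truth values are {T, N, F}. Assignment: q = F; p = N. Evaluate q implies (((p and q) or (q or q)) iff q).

p and q = N and F = F
q or q = F or F = F
(p and q) or (q or q) = F or F = F
((p and q) or (q or q)) iff q = F iff F = T
q implies (((p and q) or (q or q)) iff q) = F implies T = T

T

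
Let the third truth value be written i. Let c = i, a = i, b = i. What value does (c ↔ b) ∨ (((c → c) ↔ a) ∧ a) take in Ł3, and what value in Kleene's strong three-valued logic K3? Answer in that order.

true; i

In Ł3: c ↔ b = i ↔ i = true  [1 − |½−½|]
c → c = i → i = true
(c → c) ↔ a = true ↔ i = i
((c → c) ↔ a) ∧ a = i ∧ i = i
(c ↔ b) ∨ (((c → c) ↔ a) ∧ a) = true ∨ i = true
In Kleene's strong three-valued logic K3: c ↔ b = i ↔ i = i
c → c = i → i = i  [¬i ∨ i]
(c → c) ↔ a = i ↔ i = i
((c → c) ↔ a) ∧ a = i ∧ i = i
(c ↔ b) ∨ (((c → c) ↔ a) ∧ a) = i ∨ i = i
They differ because Ł3 and Kleene's strong three-valued logic K3 treat i differently under implication.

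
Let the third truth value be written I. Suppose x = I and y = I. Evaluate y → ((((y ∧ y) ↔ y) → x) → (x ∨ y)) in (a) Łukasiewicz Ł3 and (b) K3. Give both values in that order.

⊤; I

In Łukasiewicz Ł3: y ∧ y = I ∧ I = I
(y ∧ y) ↔ y = I ↔ I = ⊤  [1 − |½−½|]
((y ∧ y) ↔ y) → x = ⊤ → I = I
x ∨ y = I ∨ I = I
(((y ∧ y) ↔ y) → x) → (x ∨ y) = I → I = ⊤
y → ((((y ∧ y) ↔ y) → x) → (x ∨ y)) = I → ⊤ = ⊤
In K3: y ∧ y = I ∧ I = I
(y ∧ y) ↔ y = I ↔ I = I
((y ∧ y) ↔ y) → x = I → I = I
x ∨ y = I ∨ I = I
(((y ∧ y) ↔ y) → x) → (x ∨ y) = I → I = I
y → ((((y ∧ y) ↔ y) → x) → (x ∨ y)) = I → I = I
They differ because Łukasiewicz Ł3 and K3 treat I differently under implication.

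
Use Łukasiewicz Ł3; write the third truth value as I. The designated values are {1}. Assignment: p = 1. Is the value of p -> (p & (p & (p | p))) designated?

p | p = 1 | 1 = 1
p & (p | p) = 1 & 1 = 1
p & (p & (p | p)) = 1 & 1 = 1
p -> (p & (p & (p | p))) = 1 -> 1 = 1
1 ∈ {1}.

Yes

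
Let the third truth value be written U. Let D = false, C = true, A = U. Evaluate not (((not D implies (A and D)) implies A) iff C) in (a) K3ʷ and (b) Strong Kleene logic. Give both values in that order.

U; false

In K3ʷ: not D = not false = true
A and D = U and false = U
not D implies (A and D) = true implies U = U  [any arg is the third value ⇒ result is the third value]
(not D implies (A and D)) implies A = U implies U = U
((not D implies (A and D)) implies A) iff C = U iff true = U
not (((not D implies (A and D)) implies A) iff C) = not U = U
In Strong Kleene logic: not D = not false = true
A and D = U and false = false
not D implies (A and D) = true implies false = false
(not D implies (A and D)) implies A = false implies U = true  [not false or U]
((not D implies (A and D)) implies A) iff C = true iff true = true
not (((not D implies (A and D)) implies A) iff C) = not true = false
They differ because K3ʷ and Strong Kleene logic treat U differently under the binary connectives.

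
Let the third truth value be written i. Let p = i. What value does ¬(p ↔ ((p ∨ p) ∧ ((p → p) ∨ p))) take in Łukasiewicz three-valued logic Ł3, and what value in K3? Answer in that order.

⊥; i

In Łukasiewicz three-valued logic Ł3: p ∨ p = i ∨ i = i
p → p = i → i = ⊤
(p → p) ∨ p = ⊤ ∨ i = ⊤
(p ∨ p) ∧ ((p → p) ∨ p) = i ∧ ⊤ = i
p ↔ ((p ∨ p) ∧ ((p → p) ∨ p)) = i ↔ i = ⊤
¬(p ↔ ((p ∨ p) ∧ ((p → p) ∨ p))) = ¬⊤ = ⊥
In K3: p ∨ p = i ∨ i = i
p → p = i → i = i  [¬i ∨ i]
(p → p) ∨ p = i ∨ i = i
(p ∨ p) ∧ ((p → p) ∨ p) = i ∧ i = i
p ↔ ((p ∨ p) ∧ ((p → p) ∨ p)) = i ↔ i = i
¬(p ↔ ((p ∨ p) ∧ ((p → p) ∨ p))) = ¬i = i
They differ because Łukasiewicz three-valued logic Ł3 and K3 treat i differently under implication.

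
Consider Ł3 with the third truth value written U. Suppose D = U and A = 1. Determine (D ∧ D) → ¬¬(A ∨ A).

1

D ∧ D = U ∧ U = U
A ∨ A = 1 ∨ 1 = 1
¬(A ∨ A) = ¬1 = 0
¬¬(A ∨ A) = ¬0 = 1
(D ∧ D) → ¬¬(A ∨ A) = U → 1 = 1  [min(1, 1−½+1)]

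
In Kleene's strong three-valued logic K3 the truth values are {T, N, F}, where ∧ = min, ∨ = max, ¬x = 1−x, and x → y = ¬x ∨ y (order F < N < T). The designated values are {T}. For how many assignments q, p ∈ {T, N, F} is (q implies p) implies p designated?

4

Designated under: (q=T, p=T); (q=T, p=F); (q=N, p=T); (q=F, p=T).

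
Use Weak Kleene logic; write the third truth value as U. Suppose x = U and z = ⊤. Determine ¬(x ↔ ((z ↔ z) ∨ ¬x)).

U

z ↔ z = ⊤ ↔ ⊤ = ⊤
¬x = ¬U = U
(z ↔ z) ∨ ¬x = ⊤ ∨ U = U
x ↔ ((z ↔ z) ∨ ¬x) = U ↔ U = U
¬(x ↔ ((z ↔ z) ∨ ¬x)) = ¬U = U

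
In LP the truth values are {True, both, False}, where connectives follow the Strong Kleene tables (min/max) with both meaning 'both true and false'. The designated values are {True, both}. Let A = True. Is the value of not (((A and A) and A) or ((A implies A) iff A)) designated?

A and A = True and True = True
(A and A) and A = True and True = True
A implies A = True implies True = True
(A implies A) iff A = True iff True = True
((A and A) and A) or ((A implies A) iff A) = True or True = True
not (((A and A) and A) or ((A implies A) iff A)) = not True = False
False ∉ {True, both}.

No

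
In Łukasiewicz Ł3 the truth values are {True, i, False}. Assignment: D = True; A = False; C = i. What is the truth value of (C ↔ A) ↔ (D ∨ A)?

i

C ↔ A = i ↔ False = i
D ∨ A = True ∨ False = True
(C ↔ A) ↔ (D ∨ A) = i ↔ True = i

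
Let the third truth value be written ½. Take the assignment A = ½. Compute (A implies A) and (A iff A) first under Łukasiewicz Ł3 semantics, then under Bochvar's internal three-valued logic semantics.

In Łukasiewicz Ł3: A implies A = ½ implies ½ = 1
A iff A = ½ iff ½ = 1
(A implies A) and (A iff A) = 1 and 1 = 1
In Bochvar's internal three-valued logic: A implies A = ½ implies ½ = ½
A iff A = ½ iff ½ = ½
(A implies A) and (A iff A) = ½ and ½ = ½
They differ because Łukasiewicz Ł3 and Bochvar's internal three-valued logic treat ½ differently under the binary connectives.

1; ½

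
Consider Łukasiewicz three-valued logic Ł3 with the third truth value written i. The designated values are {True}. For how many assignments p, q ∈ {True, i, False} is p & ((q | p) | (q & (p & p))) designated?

Designated under: (p=True, q=True); (p=True, q=i); (p=True, q=False).

3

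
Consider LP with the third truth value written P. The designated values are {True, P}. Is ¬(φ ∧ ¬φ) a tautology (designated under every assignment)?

Yes

Every assignment of φ over {True, P, False} gives a value in {True, P}.
In particular, with φ=P: ¬(φ ∧ ¬φ) = P.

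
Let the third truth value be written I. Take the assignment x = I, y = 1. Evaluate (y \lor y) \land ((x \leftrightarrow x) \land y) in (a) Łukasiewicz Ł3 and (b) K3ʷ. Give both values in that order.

In Łukasiewicz Ł3: y \lor y = 1 \lor 1 = 1
x \leftrightarrow x = I \leftrightarrow I = 1  [1 − |½−½|]
(x \leftrightarrow x) \land y = 1 \land 1 = 1
(y \lor y) \land ((x \leftrightarrow x) \land y) = 1 \land 1 = 1
In K3ʷ: y \lor y = 1 \lor 1 = 1
x \leftrightarrow x = I \leftrightarrow I = I
(x \leftrightarrow x) \land y = I \land 1 = I
(y \lor y) \land ((x \leftrightarrow x) \land y) = 1 \land I = I
They differ because Łukasiewicz Ł3 and K3ʷ treat I differently under the binary connectives.

1; I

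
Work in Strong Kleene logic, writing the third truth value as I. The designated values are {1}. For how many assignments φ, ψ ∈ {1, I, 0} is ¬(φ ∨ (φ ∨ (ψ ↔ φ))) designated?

Designated under: (φ=0, ψ=1).

1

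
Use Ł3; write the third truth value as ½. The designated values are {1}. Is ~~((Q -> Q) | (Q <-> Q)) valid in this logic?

Yes

Every assignment of Q over {1, ½, 0} gives a value in {1}.
In particular, with Q=½: ~~((Q -> Q) | (Q <-> Q)) = 1.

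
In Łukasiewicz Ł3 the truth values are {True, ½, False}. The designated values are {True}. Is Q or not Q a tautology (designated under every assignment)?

No

Countermodel: Q=½ gives ½, which is not designated.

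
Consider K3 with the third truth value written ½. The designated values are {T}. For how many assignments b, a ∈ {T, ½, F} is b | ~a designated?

Of the 9 assignments, 5 give a value in {T}.

5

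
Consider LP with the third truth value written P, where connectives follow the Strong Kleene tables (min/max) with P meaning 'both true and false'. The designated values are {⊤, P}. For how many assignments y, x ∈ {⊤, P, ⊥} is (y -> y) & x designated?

Of the 9 assignments, 6 give a value in {⊤, P}.

6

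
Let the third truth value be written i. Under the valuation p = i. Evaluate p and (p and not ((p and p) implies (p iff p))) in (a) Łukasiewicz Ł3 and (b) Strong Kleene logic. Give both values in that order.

In Łukasiewicz Ł3: p and p = i and i = i
p iff p = i iff i = true  [1 − |½−½|]
(p and p) implies (p iff p) = i implies true = true
not ((p and p) implies (p iff p)) = not true = false
p and not ((p and p) implies (p iff p)) = i and false = false
p and (p and not ((p and p) implies (p iff p))) = i and false = false
In Strong Kleene logic: p and p = i and i = i
p iff p = i iff i = i
(p and p) implies (p iff p) = i implies i = i
not ((p and p) implies (p iff p)) = not i = i
p and not ((p and p) implies (p iff p)) = i and i = i
p and (p and not ((p and p) implies (p iff p))) = i and i = i
They differ because Łukasiewicz Ł3 and Strong Kleene logic treat i differently under implication.

false; i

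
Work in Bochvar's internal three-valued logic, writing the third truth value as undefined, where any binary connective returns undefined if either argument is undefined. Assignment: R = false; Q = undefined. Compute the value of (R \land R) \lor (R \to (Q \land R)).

undefined

R \land R = false \land false = false
Q \land R = undefined \land false = undefined
R \to (Q \land R) = false \to undefined = undefined  [any arg is the third value ⇒ result is the third value]
(R \land R) \lor (R \to (Q \land R)) = false \lor undefined = undefined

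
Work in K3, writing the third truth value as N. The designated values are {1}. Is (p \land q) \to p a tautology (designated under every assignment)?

Countermodel: p=N, q=1 gives N, which is not designated.

No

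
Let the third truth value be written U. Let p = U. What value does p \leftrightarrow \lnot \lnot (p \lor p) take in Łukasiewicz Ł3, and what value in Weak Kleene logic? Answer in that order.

1; U

In Łukasiewicz Ł3: p \lor p = U \lor U = U
\lnot (p \lor p) = \lnot U = U
\lnot \lnot (p \lor p) = \lnot U = U
p \leftrightarrow \lnot \lnot (p \lor p) = U \leftrightarrow U = 1  [1 − |½−½|]
In Weak Kleene logic: p \lor p = U \lor U = U
\lnot (p \lor p) = \lnot U = U
\lnot \lnot (p \lor p) = \lnot U = U
p \leftrightarrow \lnot \lnot (p \lor p) = U \leftrightarrow U = U
They differ because Łukasiewicz Ł3 and Weak Kleene logic treat U differently under the binary connectives.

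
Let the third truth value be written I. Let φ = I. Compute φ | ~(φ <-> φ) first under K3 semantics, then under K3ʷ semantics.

In K3: φ <-> φ = I <-> I = I
~(φ <-> φ) = ~I = I
φ | ~(φ <-> φ) = I | I = I
In K3ʷ: φ <-> φ = I <-> I = I
~(φ <-> φ) = ~I = I
φ | ~(φ <-> φ) = I | I = I

I; I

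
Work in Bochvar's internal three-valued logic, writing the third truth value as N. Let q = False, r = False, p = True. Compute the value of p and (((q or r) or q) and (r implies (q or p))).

False

q or r = False or False = False
(q or r) or q = False or False = False
q or p = False or True = True
r implies (q or p) = False implies True = True
((q or r) or q) and (r implies (q or p)) = False and True = False
p and (((q or r) or q) and (r implies (q or p))) = True and False = False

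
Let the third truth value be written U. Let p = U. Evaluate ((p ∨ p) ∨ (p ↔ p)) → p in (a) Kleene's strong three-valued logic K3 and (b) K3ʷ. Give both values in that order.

In Kleene's strong three-valued logic K3: p ∨ p = U ∨ U = U
p ↔ p = U ↔ U = U
(p ∨ p) ∨ (p ↔ p) = U ∨ U = U
((p ∨ p) ∨ (p ↔ p)) → p = U → U = U
In K3ʷ: p ∨ p = U ∨ U = U
p ↔ p = U ↔ U = U
(p ∨ p) ∨ (p ↔ p) = U ∨ U = U
((p ∨ p) ∨ (p ↔ p)) → p = U → U = U  [any arg is the third value ⇒ result is the third value]

U; U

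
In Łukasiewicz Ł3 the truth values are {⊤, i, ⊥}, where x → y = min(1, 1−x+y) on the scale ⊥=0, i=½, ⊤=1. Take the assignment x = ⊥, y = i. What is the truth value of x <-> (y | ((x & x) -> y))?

⊥

x & x = ⊥ & ⊥ = ⊥
(x & x) -> y = ⊥ -> i = ⊤  [min(1, 1−0+½)]
y | ((x & x) -> y) = i | ⊤ = ⊤
x <-> (y | ((x & x) -> y)) = ⊥ <-> ⊤ = ⊥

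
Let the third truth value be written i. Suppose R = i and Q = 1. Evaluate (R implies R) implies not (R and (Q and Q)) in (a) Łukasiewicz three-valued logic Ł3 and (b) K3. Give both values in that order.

i; i

In Łukasiewicz three-valued logic Ł3: R implies R = i implies i = 1  [min(1, 1−½+½)]
Q and Q = 1 and 1 = 1
R and (Q and Q) = i and 1 = i
not (R and (Q and Q)) = not i = i
(R implies R) implies not (R and (Q and Q)) = 1 implies i = i
In K3: R implies R = i implies i = i
Q and Q = 1 and 1 = 1
R and (Q and Q) = i and 1 = i
not (R and (Q and Q)) = not i = i
(R implies R) implies not (R and (Q and Q)) = i implies i = i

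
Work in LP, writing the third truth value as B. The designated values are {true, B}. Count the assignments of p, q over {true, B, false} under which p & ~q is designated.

4

Designated under: (p=true, q=B); (p=true, q=false); (p=B, q=B); (p=B, q=false).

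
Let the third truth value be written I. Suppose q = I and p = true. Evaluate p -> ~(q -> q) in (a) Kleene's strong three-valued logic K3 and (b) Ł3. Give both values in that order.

I; false

In Kleene's strong three-valued logic K3: q -> q = I -> I = I  [~I | I]
~(q -> q) = ~I = I
p -> ~(q -> q) = true -> I = I
In Ł3: q -> q = I -> I = true  [min(1, 1−½+½)]
~(q -> q) = ~true = false
p -> ~(q -> q) = true -> false = false
They differ because Kleene's strong three-valued logic K3 and Ł3 treat I differently under implication.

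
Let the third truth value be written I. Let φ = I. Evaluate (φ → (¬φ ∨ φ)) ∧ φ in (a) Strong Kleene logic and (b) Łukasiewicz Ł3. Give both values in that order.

I; I

In Strong Kleene logic: ¬φ = ¬I = I
¬φ ∨ φ = I ∨ I = I
φ → (¬φ ∨ φ) = I → I = I
(φ → (¬φ ∨ φ)) ∧ φ = I ∧ I = I
In Łukasiewicz Ł3: ¬φ = ¬I = I
¬φ ∨ φ = I ∨ I = I
φ → (¬φ ∨ φ) = I → I = true  [min(1, 1−½+½)]
(φ → (¬φ ∨ φ)) ∧ φ = true ∧ I = I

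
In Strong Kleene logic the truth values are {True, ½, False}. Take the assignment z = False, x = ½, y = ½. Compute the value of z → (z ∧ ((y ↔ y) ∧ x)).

y ↔ y = ½ ↔ ½ = ½
(y ↔ y) ∧ x = ½ ∧ ½ = ½
z ∧ ((y ↔ y) ∧ x) = False ∧ ½ = False
z → (z ∧ ((y ↔ y) ∧ x)) = False → False = True

True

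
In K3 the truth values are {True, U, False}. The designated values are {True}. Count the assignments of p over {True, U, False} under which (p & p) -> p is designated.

p=True: True ✓
p=U: U ·
p=False: True ✓

2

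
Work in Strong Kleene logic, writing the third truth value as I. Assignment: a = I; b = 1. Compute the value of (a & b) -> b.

1

a & b = I & 1 = I
(a & b) -> b = I -> 1 = 1  [~I | 1]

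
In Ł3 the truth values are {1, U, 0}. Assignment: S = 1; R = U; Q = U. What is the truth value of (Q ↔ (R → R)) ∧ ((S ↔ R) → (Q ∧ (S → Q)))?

U

R → R = U → U = 1
Q ↔ (R → R) = U ↔ 1 = U
S ↔ R = 1 ↔ U = U
S → Q = 1 → U = U
Q ∧ (S → Q) = U ∧ U = U
(S ↔ R) → (Q ∧ (S → Q)) = U → U = 1
(Q ↔ (R → R)) ∧ ((S ↔ R) → (Q ∧ (S → Q))) = U ∧ 1 = U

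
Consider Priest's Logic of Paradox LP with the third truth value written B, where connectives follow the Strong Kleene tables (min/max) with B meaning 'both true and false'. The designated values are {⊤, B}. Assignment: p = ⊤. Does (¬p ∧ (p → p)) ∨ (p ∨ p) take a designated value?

Yes

¬p = ¬⊤ = ⊥
p → p = ⊤ → ⊤ = ⊤
¬p ∧ (p → p) = ⊥ ∧ ⊤ = ⊥
p ∨ p = ⊤ ∨ ⊤ = ⊤
(¬p ∧ (p → p)) ∨ (p ∨ p) = ⊥ ∨ ⊤ = ⊤
⊤ ∈ {⊤, B}.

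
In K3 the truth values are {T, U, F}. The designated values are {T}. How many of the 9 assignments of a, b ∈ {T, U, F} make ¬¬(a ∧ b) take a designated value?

1

Designated under: (a=T, b=T).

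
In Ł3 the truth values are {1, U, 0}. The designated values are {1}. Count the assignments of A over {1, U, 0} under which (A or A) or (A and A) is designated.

A=1: 1 ✓
A=U: U ·
A=0: 0 ·

1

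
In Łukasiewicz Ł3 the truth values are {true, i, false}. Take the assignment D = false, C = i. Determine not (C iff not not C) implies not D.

true

not C = not i = i
not not C = not i = i
C iff not not C = i iff i = true
not (C iff not not C) = not true = false
not D = not false = true
not (C iff not not C) implies not D = false implies true = true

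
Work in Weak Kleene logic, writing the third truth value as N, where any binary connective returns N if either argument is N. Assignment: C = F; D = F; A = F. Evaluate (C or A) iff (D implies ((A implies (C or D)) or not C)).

F

C or A = F or F = F
C or D = F or F = F
A implies (C or D) = F implies F = T
not C = not F = T
(A implies (C or D)) or not C = T or T = T
D implies ((A implies (C or D)) or not C) = F implies T = T
(C or A) iff (D implies ((A implies (C or D)) or not C)) = F iff T = F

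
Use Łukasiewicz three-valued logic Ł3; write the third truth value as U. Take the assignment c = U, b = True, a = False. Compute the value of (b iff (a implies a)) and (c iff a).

U

a implies a = False implies False = True
b iff (a implies a) = True iff True = True
c iff a = U iff False = U
(b iff (a implies a)) and (c iff a) = True and U = U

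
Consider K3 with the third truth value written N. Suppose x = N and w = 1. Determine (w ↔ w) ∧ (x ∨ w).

w ↔ w = 1 ↔ 1 = 1
x ∨ w = N ∨ 1 = 1
(w ↔ w) ∧ (x ∨ w) = 1 ∧ 1 = 1

1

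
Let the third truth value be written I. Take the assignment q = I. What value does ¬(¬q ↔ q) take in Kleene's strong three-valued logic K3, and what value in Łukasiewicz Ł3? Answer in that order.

In Kleene's strong three-valued logic K3: ¬q = ¬I = I
¬q ↔ q = I ↔ I = I
¬(¬q ↔ q) = ¬I = I
In Łukasiewicz Ł3: ¬q = ¬I = I
¬q ↔ q = I ↔ I = true  [1 − |½−½|]
¬(¬q ↔ q) = ¬true = false
They differ because Kleene's strong three-valued logic K3 and Łukasiewicz Ł3 treat I differently under implication.

I; false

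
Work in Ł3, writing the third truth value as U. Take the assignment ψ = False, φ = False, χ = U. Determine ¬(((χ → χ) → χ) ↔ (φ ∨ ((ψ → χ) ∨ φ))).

U

χ → χ = U → U = True  [min(1, 1−½+½)]
(χ → χ) → χ = True → U = U
ψ → χ = False → U = True
(ψ → χ) ∨ φ = True ∨ False = True
φ ∨ ((ψ → χ) ∨ φ) = False ∨ True = True
((χ → χ) → χ) ↔ (φ ∨ ((ψ → χ) ∨ φ)) = U ↔ True = U
¬(((χ → χ) → χ) ↔ (φ ∨ ((ψ → χ) ∨ φ))) = ¬U = U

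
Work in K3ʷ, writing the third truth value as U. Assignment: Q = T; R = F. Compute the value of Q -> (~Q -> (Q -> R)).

T

~Q = ~T = F
Q -> R = T -> F = F
~Q -> (Q -> R) = F -> F = T
Q -> (~Q -> (Q -> R)) = T -> T = T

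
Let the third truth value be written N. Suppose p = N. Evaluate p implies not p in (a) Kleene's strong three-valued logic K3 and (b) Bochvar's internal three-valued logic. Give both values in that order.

N; N

In Kleene's strong three-valued logic K3: not p = not N = N
p implies not p = N implies N = N
In Bochvar's internal three-valued logic: not p = not N = N
p implies not p = N implies N = N  [any arg is the third value ⇒ result is the third value]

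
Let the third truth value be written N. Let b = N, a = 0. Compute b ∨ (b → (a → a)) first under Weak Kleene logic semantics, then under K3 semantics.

N; 1

In Weak Kleene logic: a → a = 0 → 0 = 1
b → (a → a) = N → 1 = N  [any arg is the third value ⇒ result is the third value]
b ∨ (b → (a → a)) = N ∨ N = N
In K3: a → a = 0 → 0 = 1
b → (a → a) = N → 1 = 1  [¬N ∨ 1]
b ∨ (b → (a → a)) = N ∨ 1 = 1
They differ because Weak Kleene logic and K3 treat N differently under the binary connectives.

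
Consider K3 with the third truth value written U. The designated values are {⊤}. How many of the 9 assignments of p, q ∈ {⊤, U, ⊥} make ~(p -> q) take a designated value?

1

Designated under: (p=⊤, q=⊥).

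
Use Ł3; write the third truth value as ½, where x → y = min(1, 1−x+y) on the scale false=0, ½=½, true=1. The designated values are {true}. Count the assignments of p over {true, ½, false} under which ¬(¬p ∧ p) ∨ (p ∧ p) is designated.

p=true: true ✓
p=½: ½ ·
p=false: true ✓

2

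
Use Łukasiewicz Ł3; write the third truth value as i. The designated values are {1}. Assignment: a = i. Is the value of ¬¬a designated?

No

¬a = ¬i = i
¬¬a = ¬i = i
i ∉ {1}.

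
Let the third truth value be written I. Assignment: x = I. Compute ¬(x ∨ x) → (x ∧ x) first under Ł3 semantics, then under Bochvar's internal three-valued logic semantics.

T; I

In Ł3: x ∨ x = I ∨ I = I
¬(x ∨ x) = ¬I = I
x ∧ x = I ∧ I = I
¬(x ∨ x) → (x ∧ x) = I → I = T  [min(1, 1−½+½)]
In Bochvar's internal three-valued logic: x ∨ x = I ∨ I = I
¬(x ∨ x) = ¬I = I
x ∧ x = I ∧ I = I
¬(x ∨ x) → (x ∧ x) = I → I = I  [any arg is the third value ⇒ result is the third value]
They differ because Ł3 and Bochvar's internal three-valued logic treat I differently under the binary connectives.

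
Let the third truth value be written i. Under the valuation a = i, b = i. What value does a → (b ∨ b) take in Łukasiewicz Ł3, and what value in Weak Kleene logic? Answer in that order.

In Łukasiewicz Ł3: b ∨ b = i ∨ i = i
a → (b ∨ b) = i → i = ⊤
In Weak Kleene logic: b ∨ b = i ∨ i = i
a → (b ∨ b) = i → i = i  [any arg is the third value ⇒ result is the third value]
They differ because Łukasiewicz Ł3 and Weak Kleene logic treat i differently under the binary connectives.

⊤; i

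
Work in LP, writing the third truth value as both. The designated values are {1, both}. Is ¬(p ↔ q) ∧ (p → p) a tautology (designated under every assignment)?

Countermodel: p=1, q=1 gives 0, which is not designated.

No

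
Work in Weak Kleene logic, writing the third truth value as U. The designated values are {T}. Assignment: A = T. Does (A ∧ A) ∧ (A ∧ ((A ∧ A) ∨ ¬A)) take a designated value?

Yes

A ∧ A = T ∧ T = T
A ∧ A = T ∧ T = T
¬A = ¬T = F
(A ∧ A) ∨ ¬A = T ∨ F = T
A ∧ ((A ∧ A) ∨ ¬A) = T ∧ T = T
(A ∧ A) ∧ (A ∧ ((A ∧ A) ∨ ¬A)) = T ∧ T = T
T ∈ {T}.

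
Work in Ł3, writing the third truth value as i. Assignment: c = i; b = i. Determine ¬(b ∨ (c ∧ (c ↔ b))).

c ↔ b = i ↔ i = true  [1 − |½−½|]
c ∧ (c ↔ b) = i ∧ true = i
b ∨ (c ∧ (c ↔ b)) = i ∨ i = i
¬(b ∨ (c ∧ (c ↔ b))) = ¬i = i

i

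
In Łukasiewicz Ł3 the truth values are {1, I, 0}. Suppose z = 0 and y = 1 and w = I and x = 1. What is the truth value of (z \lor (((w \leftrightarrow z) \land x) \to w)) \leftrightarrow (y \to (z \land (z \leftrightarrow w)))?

0

w \leftrightarrow z = I \leftrightarrow 0 = I
(w \leftrightarrow z) \land x = I \land 1 = I
((w \leftrightarrow z) \land x) \to w = I \to I = 1
z \lor (((w \leftrightarrow z) \land x) \to w) = 0 \lor 1 = 1
z \leftrightarrow w = 0 \leftrightarrow I = I
z \land (z \leftrightarrow w) = 0 \land I = 0
y \to (z \land (z \leftrightarrow w)) = 1 \to 0 = 0
(z \lor (((w \leftrightarrow z) \land x) \to w)) \leftrightarrow (y \to (z \land (z \leftrightarrow w))) = 1 \leftrightarrow 0 = 0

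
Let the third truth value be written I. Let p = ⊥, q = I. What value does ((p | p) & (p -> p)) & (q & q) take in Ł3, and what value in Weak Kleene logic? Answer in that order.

⊥; I

In Ł3: p | p = ⊥ | ⊥ = ⊥
p -> p = ⊥ -> ⊥ = ⊤
(p | p) & (p -> p) = ⊥ & ⊤ = ⊥
q & q = I & I = I
((p | p) & (p -> p)) & (q & q) = ⊥ & I = ⊥
In Weak Kleene logic: p | p = ⊥ | ⊥ = ⊥
p -> p = ⊥ -> ⊥ = ⊤
(p | p) & (p -> p) = ⊥ & ⊤ = ⊥
q & q = I & I = I
((p | p) & (p -> p)) & (q & q) = ⊥ & I = I
They differ because Ł3 and Weak Kleene logic treat I differently under the binary connectives.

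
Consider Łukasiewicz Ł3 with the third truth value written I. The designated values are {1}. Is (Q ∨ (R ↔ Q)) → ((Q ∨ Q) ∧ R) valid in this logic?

No

Countermodel: Q=1, R=I gives I, which is not designated.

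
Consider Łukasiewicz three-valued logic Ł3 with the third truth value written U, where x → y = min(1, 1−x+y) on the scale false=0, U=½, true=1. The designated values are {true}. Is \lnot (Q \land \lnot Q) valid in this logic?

Countermodel: Q=U gives U, which is not designated.

No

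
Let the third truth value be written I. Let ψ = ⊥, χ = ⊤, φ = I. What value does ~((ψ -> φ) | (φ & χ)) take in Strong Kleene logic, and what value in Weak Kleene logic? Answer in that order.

⊥; I

In Strong Kleene logic: ψ -> φ = ⊥ -> I = ⊤  [~⊥ | I]
φ & χ = I & ⊤ = I
(ψ -> φ) | (φ & χ) = ⊤ | I = ⊤
~((ψ -> φ) | (φ & χ)) = ~⊤ = ⊥
In Weak Kleene logic: ψ -> φ = ⊥ -> I = I  [any arg is the third value ⇒ result is the third value]
φ & χ = I & ⊤ = I
(ψ -> φ) | (φ & χ) = I | I = I
~((ψ -> φ) | (φ & χ)) = ~I = I
They differ because Strong Kleene logic and Weak Kleene logic treat I differently under the binary connectives.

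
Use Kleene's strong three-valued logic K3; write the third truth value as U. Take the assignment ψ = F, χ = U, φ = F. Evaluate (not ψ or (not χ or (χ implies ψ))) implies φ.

not ψ = not F = T
not χ = not U = U
χ implies ψ = U implies F = U
not χ or (χ implies ψ) = U or U = U
not ψ or (not χ or (χ implies ψ)) = T or U = T
(not ψ or (not χ or (χ implies ψ))) implies φ = T implies F = F

F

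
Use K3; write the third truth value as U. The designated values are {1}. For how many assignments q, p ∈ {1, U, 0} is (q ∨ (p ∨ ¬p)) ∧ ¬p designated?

3

Designated under: (q=1, p=0); (q=U, p=0); (q=0, p=0).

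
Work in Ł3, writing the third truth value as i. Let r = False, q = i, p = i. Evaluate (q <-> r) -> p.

q <-> r = i <-> False = i  [1 − |½−0|]
(q <-> r) -> p = i -> i = True

True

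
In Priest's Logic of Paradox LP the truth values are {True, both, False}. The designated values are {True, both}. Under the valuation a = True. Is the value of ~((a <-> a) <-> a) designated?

No

a <-> a = True <-> True = True
(a <-> a) <-> a = True <-> True = True
~((a <-> a) <-> a) = ~True = False
False ∉ {True, both}.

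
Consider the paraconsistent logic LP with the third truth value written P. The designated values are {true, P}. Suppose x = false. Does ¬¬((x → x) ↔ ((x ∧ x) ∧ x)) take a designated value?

x → x = false → false = true
x ∧ x = false ∧ false = false
(x ∧ x) ∧ x = false ∧ false = false
(x → x) ↔ ((x ∧ x) ∧ x) = true ↔ false = false
¬((x → x) ↔ ((x ∧ x) ∧ x)) = ¬false = true
¬¬((x → x) ↔ ((x ∧ x) ∧ x)) = ¬true = false
false ∉ {true, P}.

No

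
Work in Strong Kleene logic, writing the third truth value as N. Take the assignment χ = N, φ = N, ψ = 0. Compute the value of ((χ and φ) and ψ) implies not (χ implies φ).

1

χ and φ = N and N = N
(χ and φ) and ψ = N and 0 = 0
χ implies φ = N implies N = N  [not N or N]
not (χ implies φ) = not N = N
((χ and φ) and ψ) implies not (χ implies φ) = 0 implies N = 1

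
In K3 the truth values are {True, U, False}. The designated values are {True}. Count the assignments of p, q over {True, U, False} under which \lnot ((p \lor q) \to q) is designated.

1

Designated under: (p=True, q=False).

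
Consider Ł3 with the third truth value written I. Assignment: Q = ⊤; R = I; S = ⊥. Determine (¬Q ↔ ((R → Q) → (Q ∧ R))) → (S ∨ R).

⊤

¬Q = ¬⊤ = ⊥
R → Q = I → ⊤ = ⊤  [min(1, 1−½+1)]
Q ∧ R = ⊤ ∧ I = I
(R → Q) → (Q ∧ R) = ⊤ → I = I
¬Q ↔ ((R → Q) → (Q ∧ R)) = ⊥ ↔ I = I
S ∨ R = ⊥ ∨ I = I
(¬Q ↔ ((R → Q) → (Q ∧ R))) → (S ∨ R) = I → I = ⊤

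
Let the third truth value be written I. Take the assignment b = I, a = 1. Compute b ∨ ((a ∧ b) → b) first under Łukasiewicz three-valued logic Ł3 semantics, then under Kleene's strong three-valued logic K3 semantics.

In Łukasiewicz three-valued logic Ł3: a ∧ b = 1 ∧ I = I
(a ∧ b) → b = I → I = 1
b ∨ ((a ∧ b) → b) = I ∨ 1 = 1
In Kleene's strong three-valued logic K3: a ∧ b = 1 ∧ I = I
(a ∧ b) → b = I → I = I  [¬I ∨ I]
b ∨ ((a ∧ b) → b) = I ∨ I = I
They differ because Łukasiewicz three-valued logic Ł3 and Kleene's strong three-valued logic K3 treat I differently under implication.

1; I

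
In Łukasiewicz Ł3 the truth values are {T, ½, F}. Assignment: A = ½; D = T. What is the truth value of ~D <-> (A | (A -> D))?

F

~D = ~T = F
A -> D = ½ -> T = T
A | (A -> D) = ½ | T = T
~D <-> (A | (A -> D)) = F <-> T = F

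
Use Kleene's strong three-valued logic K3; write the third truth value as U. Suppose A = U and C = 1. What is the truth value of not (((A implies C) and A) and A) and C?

U

A implies C = U implies 1 = 1  [not U or 1]
(A implies C) and A = 1 and U = U
((A implies C) and A) and A = U and U = U
not (((A implies C) and A) and A) = not U = U
not (((A implies C) and A) and A) and C = U and 1 = U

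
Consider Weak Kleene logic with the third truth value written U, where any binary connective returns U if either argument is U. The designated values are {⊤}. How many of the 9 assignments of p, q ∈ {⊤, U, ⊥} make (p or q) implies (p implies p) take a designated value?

4

Designated under: (p=⊤, q=⊤); (p=⊤, q=⊥); (p=⊥, q=⊤); (p=⊥, q=⊥).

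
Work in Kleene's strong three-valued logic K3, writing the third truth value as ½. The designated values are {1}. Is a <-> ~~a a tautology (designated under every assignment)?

Countermodel: a=½ gives ½, which is not designated.

No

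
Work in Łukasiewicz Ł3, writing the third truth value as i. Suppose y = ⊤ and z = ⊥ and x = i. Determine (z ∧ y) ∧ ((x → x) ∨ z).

z ∧ y = ⊥ ∧ ⊤ = ⊥
x → x = i → i = ⊤
(x → x) ∨ z = ⊤ ∨ ⊥ = ⊤
(z ∧ y) ∧ ((x → x) ∨ z) = ⊥ ∧ ⊤ = ⊥

⊥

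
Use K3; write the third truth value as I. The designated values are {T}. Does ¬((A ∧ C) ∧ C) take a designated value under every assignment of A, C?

No

Countermodel: A=T, C=T gives F, which is not designated.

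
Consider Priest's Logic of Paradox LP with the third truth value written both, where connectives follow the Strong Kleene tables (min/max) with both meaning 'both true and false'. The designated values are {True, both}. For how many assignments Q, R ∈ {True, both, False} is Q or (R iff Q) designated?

Of the 9 assignments, 8 give a value in {True, both}.

8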